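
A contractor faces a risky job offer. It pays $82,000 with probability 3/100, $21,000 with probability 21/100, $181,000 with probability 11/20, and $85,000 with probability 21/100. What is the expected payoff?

$124,270

EV = 3/100 × 82000 + 21/100 × 21000 + 11/20 × 181000 + 21/100 × 85000 = 2460 + 4410 + 99550 + 17850 = 124270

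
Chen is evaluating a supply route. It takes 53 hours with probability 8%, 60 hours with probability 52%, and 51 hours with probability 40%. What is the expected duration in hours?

55.84 hours

EV = 0.08 × 53 + 0.52 × 60 + 0.4 × 51 = 4.24 + 31.2 + 20.4 = 55.84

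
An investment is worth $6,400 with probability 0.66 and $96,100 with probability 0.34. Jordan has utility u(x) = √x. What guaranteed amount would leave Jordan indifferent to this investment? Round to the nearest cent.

E[u] = 0.66·√6400 + 0.34·√96100 = 0.66·80 + 0.34·310 = 158.2
CE = (158.2)² = 25027.24

$25,027.24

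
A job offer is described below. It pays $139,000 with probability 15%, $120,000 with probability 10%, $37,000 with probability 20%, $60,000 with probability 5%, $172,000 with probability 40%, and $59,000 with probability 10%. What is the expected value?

$117,950

EV = 0.15 × 139000 + 0.1 × 120000 + 0.2 × 37000 + 0.05 × 60000 + 0.4 × 172000 + 0.1 × 59000 = 20850 + 12000 + 7400 + 3000 + 68800 + 5900 = 117950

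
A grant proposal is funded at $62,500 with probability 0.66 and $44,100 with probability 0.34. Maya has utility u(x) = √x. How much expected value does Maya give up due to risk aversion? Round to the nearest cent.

$359.04

E[u] = 0.66·√62500 + 0.34·√44100 = 0.66·250 + 0.34·210 = 236.4
CE = (236.4)² = 55884.96
Risk premium = EV − CE = 56244 − 55884.96 = 359.04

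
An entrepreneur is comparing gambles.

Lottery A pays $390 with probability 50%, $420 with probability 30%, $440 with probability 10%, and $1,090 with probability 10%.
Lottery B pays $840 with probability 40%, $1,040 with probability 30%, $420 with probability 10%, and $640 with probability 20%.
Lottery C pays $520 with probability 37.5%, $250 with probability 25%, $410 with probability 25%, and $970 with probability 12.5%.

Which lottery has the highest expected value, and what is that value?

Lottery B ($818)

Lottery A = 0.5 × 390 + 0.3 × 420 + 0.1 × 440 + 0.1 × 1090 = 195 + 126 + 44 + 109 = 474
Lottery B = 0.4 × 840 + 0.3 × 1040 + 0.1 × 420 + 0.2 × 640 = 336 + 312 + 42 + 128 = 818
Lottery C = 0.375 × 520 + 0.25 × 250 + 0.25 × 410 + 0.125 × 970 = 195 + 62.5 + 102.5 + 121.25 = 481.25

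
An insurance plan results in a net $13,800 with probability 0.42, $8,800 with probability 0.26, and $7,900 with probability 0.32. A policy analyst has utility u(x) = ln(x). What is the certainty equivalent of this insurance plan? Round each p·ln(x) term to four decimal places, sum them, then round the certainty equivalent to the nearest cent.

$10,270.18

E[u] = 0.42·ln(13800) + 0.26·ln(8800) + 0.32·ln(7900) = 4.0036 + 2.3615 + 2.8719 = 9.2370
CE = e^9.2370 ≈ 10270.18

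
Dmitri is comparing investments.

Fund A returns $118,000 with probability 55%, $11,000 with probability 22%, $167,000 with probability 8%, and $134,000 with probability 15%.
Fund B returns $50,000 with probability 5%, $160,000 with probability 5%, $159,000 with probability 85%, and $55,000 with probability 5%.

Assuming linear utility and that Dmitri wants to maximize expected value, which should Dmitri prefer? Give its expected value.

Fund A = 0.55 × 118000 + 0.22 × 11000 + 0.08 × 167000 + 0.15 × 134000 = 64900 + 2420 + 13360 + 20100 = 100780
Fund B = 0.05 × 50000 + 0.05 × 160000 + 0.85 × 159000 + 0.05 × 55000 = 2500 + 8000 + 135150 + 2750 = 148400

Fund B ($148,400)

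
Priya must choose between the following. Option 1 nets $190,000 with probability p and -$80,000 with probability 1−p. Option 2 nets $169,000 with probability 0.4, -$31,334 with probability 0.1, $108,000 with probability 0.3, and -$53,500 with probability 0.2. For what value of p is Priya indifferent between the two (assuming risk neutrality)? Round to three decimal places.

EV(Option 2) = 0.4 × 169000 + 0.1 × (-31334) + 0.3 × 108000 + 0.2 × (-53500) = 67600 − 3133.4 + 32400 − 10700 = 86166.6
p·190000 + (1−p)·(-80000) = 86166.6
270000p − 80000 = 86166.6
p = (86166.6 + 80000) / 270000

p = 0.615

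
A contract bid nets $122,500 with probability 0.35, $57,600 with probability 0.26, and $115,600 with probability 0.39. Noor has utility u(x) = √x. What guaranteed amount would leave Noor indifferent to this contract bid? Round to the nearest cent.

$100,806.25

E[u] = 0.35·√122500 + 0.26·√57600 + 0.39·√115600 = 0.35·350 + 0.26·240 + 0.39·340 = 317.5
CE = (317.5)² = 100806.25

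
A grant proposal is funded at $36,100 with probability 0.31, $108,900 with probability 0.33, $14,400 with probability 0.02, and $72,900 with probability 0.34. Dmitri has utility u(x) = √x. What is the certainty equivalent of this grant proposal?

E[u] = 0.31·√36100 + 0.33·√108900 + 0.02·√14400 + 0.34·√72900 = 0.31·190 + 0.33·330 + 0.02·120 + 0.34·270 = 262
CE = (262)² = 68644

$68,644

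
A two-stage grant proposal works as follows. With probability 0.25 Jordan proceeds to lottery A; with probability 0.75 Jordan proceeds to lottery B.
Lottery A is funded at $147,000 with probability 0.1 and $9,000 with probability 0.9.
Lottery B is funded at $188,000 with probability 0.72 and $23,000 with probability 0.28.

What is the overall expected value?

$112,050

EV(A) = 0.1 × 147000 + 0.9 × 9000 = 14700 + 8100 = 22800
EV(B) = 0.72 × 188000 + 0.28 × 23000 = 135360 + 6440 = 141800
Overall = 0.25 × 22800 + 0.75 × 141800 = 5700 + 106350 = 112050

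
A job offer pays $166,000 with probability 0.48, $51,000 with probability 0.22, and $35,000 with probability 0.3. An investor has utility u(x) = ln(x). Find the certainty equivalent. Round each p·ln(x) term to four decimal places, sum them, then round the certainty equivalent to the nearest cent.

E[u] = 0.48·ln(166000) + 0.22·ln(51000) + 0.3·ln(35000) = 5.7695 + 2.3847 + 3.1389 = 11.2931
CE = e^11.2931 ≈ 80265.89

$80,265.89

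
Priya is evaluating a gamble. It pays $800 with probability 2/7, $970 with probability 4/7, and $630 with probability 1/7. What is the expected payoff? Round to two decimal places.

EV = 2/7 × 800 + 4/7 × 970 + 1/7 × 630 = 228.5714 + 554.2857 + 90 = 872.8571

$872.86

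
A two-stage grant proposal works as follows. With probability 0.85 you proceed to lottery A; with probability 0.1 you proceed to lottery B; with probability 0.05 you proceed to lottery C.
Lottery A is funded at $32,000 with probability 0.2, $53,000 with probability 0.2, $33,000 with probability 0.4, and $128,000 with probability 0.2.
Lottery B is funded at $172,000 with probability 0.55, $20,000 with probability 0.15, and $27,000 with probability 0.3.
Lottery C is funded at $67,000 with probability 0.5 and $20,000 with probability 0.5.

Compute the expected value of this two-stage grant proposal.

EV(A) = 0.2 × 32000 + 0.2 × 53000 + 0.4 × 33000 + 0.2 × 128000 = 6400 + 10600 + 13200 + 25600 = 55800
EV(B) = 0.55 × 172000 + 0.15 × 20000 + 0.3 × 27000 = 94600 + 3000 + 8100 = 105700
EV(C) = 0.5 × 67000 + 0.5 × 20000 = 33500 + 10000 = 43500
Overall = 0.85 × 55800 + 0.1 × 105700 + 0.05 × 43500 = 47430 + 10570 + 2175 = 60175

$60,175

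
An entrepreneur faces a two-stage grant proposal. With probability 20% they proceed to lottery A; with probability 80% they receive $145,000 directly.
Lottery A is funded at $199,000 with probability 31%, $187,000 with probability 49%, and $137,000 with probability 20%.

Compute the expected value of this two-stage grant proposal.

$152,144

EV(A) = 0.31 × 199000 + 0.49 × 187000 + 0.2 × 137000 = 61690 + 91630 + 27400 = 180720
Branch B: 145000 (certain)
Overall = 0.2 × 180720 + 0.8 × 145000 = 36144 + 116000 = 152144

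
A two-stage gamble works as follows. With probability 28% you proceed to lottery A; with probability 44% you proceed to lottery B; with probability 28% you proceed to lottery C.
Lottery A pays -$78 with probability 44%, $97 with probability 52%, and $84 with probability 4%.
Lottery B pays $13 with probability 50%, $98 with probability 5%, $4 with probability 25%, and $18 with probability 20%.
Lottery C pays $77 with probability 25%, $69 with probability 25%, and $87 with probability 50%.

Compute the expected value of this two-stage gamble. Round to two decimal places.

EV(A) = 0.44 × (-78) + 0.52 × 97 + 0.04 × 84 = -34.32 + 50.44 + 3.36 = 19.48
EV(B) = 0.5 × 13 + 0.05 × 98 + 0.25 × 4 + 0.2 × 18 = 6.5 + 4.9 + 1 + 3.6 = 16
EV(C) = 0.25 × 77 + 0.25 × 69 + 0.5 × 87 = 19.25 + 17.25 + 43.5 = 80
Overall = 0.28 × 19.48 + 0.44 × 16 + 0.28 × 80 = 5.4544 + 7.04 + 22.4 = 34.8944

$34.89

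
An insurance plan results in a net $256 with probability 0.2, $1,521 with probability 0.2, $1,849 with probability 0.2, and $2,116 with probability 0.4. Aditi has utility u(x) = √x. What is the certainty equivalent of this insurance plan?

E[u] = 0.2·√256 + 0.2·√1521 + 0.2·√1849 + 0.4·√2116 = 0.2·16 + 0.2·39 + 0.2·43 + 0.4·46 = 38
CE = (38)² = 1444

$1,444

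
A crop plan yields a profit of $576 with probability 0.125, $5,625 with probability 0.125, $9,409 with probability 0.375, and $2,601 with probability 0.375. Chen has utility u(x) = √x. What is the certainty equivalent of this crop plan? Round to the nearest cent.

$4,607.02

E[u] = 0.125·√576 + 0.125·√5625 + 0.375·√9409 + 0.375·√2601 = 0.125·24 + 0.125·75 + 0.375·97 + 0.375·51 = 67.875
CE = (67.875)² = 4607.015625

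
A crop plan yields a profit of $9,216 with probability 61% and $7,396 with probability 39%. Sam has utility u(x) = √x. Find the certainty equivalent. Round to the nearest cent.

$8,482.41

E[u] = 0.61·√9216 + 0.39·√7396 = 0.61·96 + 0.39·86 = 92.1
CE = (92.1)² = 8482.41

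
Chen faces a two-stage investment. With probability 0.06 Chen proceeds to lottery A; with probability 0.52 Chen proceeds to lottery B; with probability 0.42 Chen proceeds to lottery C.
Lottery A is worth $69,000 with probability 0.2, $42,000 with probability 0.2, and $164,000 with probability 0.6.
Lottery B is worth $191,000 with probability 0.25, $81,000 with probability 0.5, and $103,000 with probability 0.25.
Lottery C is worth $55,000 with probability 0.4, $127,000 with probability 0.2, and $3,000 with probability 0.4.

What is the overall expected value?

$86,928

EV(A) = 0.2 × 69000 + 0.2 × 42000 + 0.6 × 164000 = 13800 + 8400 + 98400 = 120600
EV(B) = 0.25 × 191000 + 0.5 × 81000 + 0.25 × 103000 = 47750 + 40500 + 25750 = 114000
EV(C) = 0.4 × 55000 + 0.2 × 127000 + 0.4 × 3000 = 22000 + 25400 + 1200 = 48600
Overall = 0.06 × 120600 + 0.52 × 114000 + 0.42 × 48600 = 7236 + 59280 + 20412 = 86928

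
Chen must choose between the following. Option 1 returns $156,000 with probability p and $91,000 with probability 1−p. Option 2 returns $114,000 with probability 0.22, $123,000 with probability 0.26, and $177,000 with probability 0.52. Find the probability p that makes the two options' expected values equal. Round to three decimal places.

EV(Option 2) = 0.22 × 114000 + 0.26 × 123000 + 0.52 × 177000 = 25080 + 31980 + 92040 = 149100
p·156000 + (1−p)·91000 = 149100
65000p + 91000 = 149100
p = (149100 − 91000) / 65000

p = 0.894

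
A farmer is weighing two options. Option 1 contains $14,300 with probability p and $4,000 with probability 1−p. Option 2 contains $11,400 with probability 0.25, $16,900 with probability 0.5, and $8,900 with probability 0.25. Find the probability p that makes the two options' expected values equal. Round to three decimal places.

EV(Option 2) = 0.25 × 11400 + 0.5 × 16900 + 0.25 × 8900 = 2850 + 8450 + 2225 = 13525
p·14300 + (1−p)·4000 = 13525
10300p + 4000 = 13525
p = (13525 − 4000) / 10300

p = 0.925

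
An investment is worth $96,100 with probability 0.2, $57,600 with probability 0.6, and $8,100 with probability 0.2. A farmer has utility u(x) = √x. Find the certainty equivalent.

$50,176

E[u] = 0.2·√96100 + 0.6·√57600 + 0.2·√8100 = 0.2·310 + 0.6·240 + 0.2·90 = 224
CE = (224)² = 50176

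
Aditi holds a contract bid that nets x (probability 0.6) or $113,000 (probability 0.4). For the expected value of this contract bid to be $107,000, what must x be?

x = $103,000

0.6·x + 0.4·113000 = 107000
0.6·x = 107000 − 45200 = 61800
x = 61800 / 0.6 = 103000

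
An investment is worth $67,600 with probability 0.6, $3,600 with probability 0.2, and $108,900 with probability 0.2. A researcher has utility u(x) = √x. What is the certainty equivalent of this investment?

$54,756

E[u] = 0.6·√67600 + 0.2·√3600 + 0.2·√108900 = 0.6·260 + 0.2·60 + 0.2·330 = 234
CE = (234)² = 54756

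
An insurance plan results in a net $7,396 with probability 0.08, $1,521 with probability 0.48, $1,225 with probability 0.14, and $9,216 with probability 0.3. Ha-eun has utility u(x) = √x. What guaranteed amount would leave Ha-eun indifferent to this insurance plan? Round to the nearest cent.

E[u] = 0.08·√7396 + 0.48·√1521 + 0.14·√1225 + 0.3·√9216 = 0.08·86 + 0.48·39 + 0.14·35 + 0.3·96 = 59.3
CE = (59.3)² = 3516.49

$3,516.49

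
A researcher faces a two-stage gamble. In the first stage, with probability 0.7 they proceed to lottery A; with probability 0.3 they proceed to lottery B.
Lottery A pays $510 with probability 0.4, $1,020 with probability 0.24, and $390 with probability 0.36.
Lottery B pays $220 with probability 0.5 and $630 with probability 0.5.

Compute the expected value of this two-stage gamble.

EV(A) = 0.4 × 510 + 0.24 × 1020 + 0.36 × 390 = 204 + 244.8 + 140.4 = 589.2
EV(B) = 0.5 × 220 + 0.5 × 630 = 110 + 315 = 425
Overall = 0.7 × 589.2 + 0.3 × 425 = 412.44 + 127.5 = 539.94

$539.94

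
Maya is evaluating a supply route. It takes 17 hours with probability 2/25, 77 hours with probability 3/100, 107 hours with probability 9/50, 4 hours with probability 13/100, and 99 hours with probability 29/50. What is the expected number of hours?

80.87 hours

EV = 2/25 × 17 + 3/100 × 77 + 9/50 × 107 + 13/100 × 4 + 29/50 × 99 = 1.36 + 2.31 + 19.26 + 0.52 + 57.42 = 80.87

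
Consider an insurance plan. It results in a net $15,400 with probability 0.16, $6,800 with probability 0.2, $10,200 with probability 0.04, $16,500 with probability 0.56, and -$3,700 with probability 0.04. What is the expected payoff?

$13,324

EV = 0.16 × 15400 + 0.2 × 6800 + 0.04 × 10200 + 0.56 × 16500 + 0.04 × (-3700) = 2464 + 1360 + 408 + 9240 − 148 = 13324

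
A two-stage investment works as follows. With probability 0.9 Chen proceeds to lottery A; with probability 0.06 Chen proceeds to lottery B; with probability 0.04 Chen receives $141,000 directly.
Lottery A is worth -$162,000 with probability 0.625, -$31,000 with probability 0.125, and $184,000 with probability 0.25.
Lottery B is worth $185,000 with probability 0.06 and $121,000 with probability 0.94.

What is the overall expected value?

EV(A) = 0.625 × (-162000) + 0.125 × (-31000) + 0.25 × 184000 = -101250 − 3875 + 46000 = -59125
EV(B) = 0.06 × 185000 + 0.94 × 121000 = 11100 + 113740 = 124840
Branch C: 141000 (certain)
Overall = 0.9 × (-59125) + 0.06 × 124840 + 0.04 × 141000 = -53212.5 + 7490.4 + 5640 = -40082.1

-$40,082.10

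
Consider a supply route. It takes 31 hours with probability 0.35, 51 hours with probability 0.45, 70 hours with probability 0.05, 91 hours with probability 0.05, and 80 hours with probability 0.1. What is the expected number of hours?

EV = 0.35 × 31 + 0.45 × 51 + 0.05 × 70 + 0.05 × 91 + 0.1 × 80 = 10.85 + 22.95 + 3.5 + 4.55 + 8 = 49.85

49.85 hours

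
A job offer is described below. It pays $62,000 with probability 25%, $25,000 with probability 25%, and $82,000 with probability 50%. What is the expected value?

EV = 0.25 × 62000 + 0.25 × 25000 + 0.5 × 82000 = 15500 + 6250 + 41000 = 62750

$62,750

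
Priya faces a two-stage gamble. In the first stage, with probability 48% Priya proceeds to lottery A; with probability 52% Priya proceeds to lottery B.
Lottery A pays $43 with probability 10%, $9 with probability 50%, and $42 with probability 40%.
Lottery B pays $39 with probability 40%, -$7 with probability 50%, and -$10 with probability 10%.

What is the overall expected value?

$18.06

EV(A) = 0.1 × 43 + 0.5 × 9 + 0.4 × 42 = 4.3 + 4.5 + 16.8 = 25.6
EV(B) = 0.4 × 39 + 0.5 × (-7) + 0.1 × (-10) = 15.6 − 3.5 − 1 = 11.1
Overall = 0.48 × 25.6 + 0.52 × 11.1 = 12.288 + 5.772 = 18.06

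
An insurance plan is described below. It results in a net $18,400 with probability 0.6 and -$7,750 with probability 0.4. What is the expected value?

EV = 0.6 × 18400 + 0.4 × (-7750) = 11040 − 3100 = 7940

$7,940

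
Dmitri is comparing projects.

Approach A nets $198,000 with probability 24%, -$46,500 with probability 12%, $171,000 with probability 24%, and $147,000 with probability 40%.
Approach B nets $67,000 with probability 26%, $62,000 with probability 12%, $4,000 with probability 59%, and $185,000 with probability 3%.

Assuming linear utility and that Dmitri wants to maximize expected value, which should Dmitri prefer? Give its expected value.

Approach A = 0.24 × 198000 + 0.12 × (-46500) + 0.24 × 171000 + 0.4 × 147000 = 47520 − 5580 + 41040 + 58800 = 141780
Approach B = 0.26 × 67000 + 0.12 × 62000 + 0.59 × 4000 + 0.03 × 185000 = 17420 + 7440 + 2360 + 5550 = 32770

Approach A ($141,780)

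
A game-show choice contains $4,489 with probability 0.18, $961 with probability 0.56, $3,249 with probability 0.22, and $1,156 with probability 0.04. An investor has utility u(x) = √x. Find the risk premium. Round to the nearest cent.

E[u] = 0.18·√4489 + 0.56·√961 + 0.22·√3249 + 0.04·√1156 = 0.18·67 + 0.56·31 + 0.22·57 + 0.04·34 = 43.32
CE = (43.32)² = 1876.6224
Risk premium = EV − CE = 2107.2 − 1876.6224 = 230.5776

$230.58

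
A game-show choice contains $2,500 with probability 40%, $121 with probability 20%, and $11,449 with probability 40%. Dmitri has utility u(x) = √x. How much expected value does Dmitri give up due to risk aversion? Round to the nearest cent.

E[u] = 0.4·√2500 + 0.2·√121 + 0.4·√11449 = 0.4·50 + 0.2·11 + 0.4·107 = 65
CE = (65)² = 4225
Risk premium = EV − CE = 5603.8 − 4225 = 1378.8

$1,378.80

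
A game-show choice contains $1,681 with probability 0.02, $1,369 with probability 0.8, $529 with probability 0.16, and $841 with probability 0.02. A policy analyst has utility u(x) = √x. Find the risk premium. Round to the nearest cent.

E[u] = 0.02·√1681 + 0.8·√1369 + 0.16·√529 + 0.02·√841 = 0.02·41 + 0.8·37 + 0.16·23 + 0.02·29 = 34.68
CE = (34.68)² = 1202.7024
Risk premium = EV − CE = 1230.28 − 1202.7024 = 27.5776

$27.58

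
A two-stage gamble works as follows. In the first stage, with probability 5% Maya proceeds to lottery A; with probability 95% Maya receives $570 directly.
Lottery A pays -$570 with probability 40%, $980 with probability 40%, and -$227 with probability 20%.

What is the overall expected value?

$547.43

EV(A) = 0.4 × (-570) + 0.4 × 980 + 0.2 × (-227) = -228 + 392 − 45.4 = 118.6
Branch B: 570 (certain)
Overall = 0.05 × 118.6 + 0.95 × 570 = 5.93 + 541.5 = 547.43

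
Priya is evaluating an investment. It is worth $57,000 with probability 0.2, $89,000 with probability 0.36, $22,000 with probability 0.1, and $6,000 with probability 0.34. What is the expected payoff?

$47,680

EV = 0.2 × 57000 + 0.36 × 89000 + 0.1 × 22000 + 0.34 × 6000 = 11400 + 32040 + 2200 + 2040 = 47680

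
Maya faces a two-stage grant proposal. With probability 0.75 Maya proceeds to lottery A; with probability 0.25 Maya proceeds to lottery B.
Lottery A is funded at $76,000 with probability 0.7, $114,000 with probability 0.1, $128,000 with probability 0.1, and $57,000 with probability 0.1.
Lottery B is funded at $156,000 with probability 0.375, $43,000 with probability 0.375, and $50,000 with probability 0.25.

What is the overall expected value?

EV(A) = 0.7 × 76000 + 0.1 × 114000 + 0.1 × 128000 + 0.1 × 57000 = 53200 + 11400 + 12800 + 5700 = 83100
EV(B) = 0.375 × 156000 + 0.375 × 43000 + 0.25 × 50000 = 58500 + 16125 + 12500 = 87125
Overall = 0.75 × 83100 + 0.25 × 87125 = 62325 + 21781.25 = 84106.25

$84,106.25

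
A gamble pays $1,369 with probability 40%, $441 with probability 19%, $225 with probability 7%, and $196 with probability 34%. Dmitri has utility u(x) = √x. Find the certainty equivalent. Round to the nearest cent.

$605.16

E[u] = 0.4·√1369 + 0.19·√441 + 0.07·√225 + 0.34·√196 = 0.4·37 + 0.19·21 + 0.07·15 + 0.34·14 = 24.6
CE = (24.6)² = 605.16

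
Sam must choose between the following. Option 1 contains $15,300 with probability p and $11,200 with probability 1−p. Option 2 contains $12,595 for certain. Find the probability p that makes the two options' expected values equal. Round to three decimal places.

p = 0.340

p·15300 + (1−p)·11200 = 12595
4100p + 11200 = 12595
p = (12595 − 11200) / 4100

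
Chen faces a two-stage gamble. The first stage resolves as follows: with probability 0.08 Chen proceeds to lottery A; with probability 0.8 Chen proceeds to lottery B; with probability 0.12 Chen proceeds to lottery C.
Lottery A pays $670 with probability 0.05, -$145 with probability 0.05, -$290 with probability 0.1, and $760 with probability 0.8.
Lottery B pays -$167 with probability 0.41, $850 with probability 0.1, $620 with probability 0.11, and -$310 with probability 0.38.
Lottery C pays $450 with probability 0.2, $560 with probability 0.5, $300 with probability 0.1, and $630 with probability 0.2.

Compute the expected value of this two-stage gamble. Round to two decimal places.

$85.08

EV(A) = 0.05 × 670 + 0.05 × (-145) + 0.1 × (-290) + 0.8 × 760 = 33.5 − 7.25 − 29 + 608 = 605.25
EV(B) = 0.41 × (-167) + 0.1 × 850 + 0.11 × 620 + 0.38 × (-310) = -68.47 + 85 + 68.2 − 117.8 = -33.07
EV(C) = 0.2 × 450 + 0.5 × 560 + 0.1 × 300 + 0.2 × 630 = 90 + 280 + 30 + 126 = 526
Overall = 0.08 × 605.25 + 0.8 × (-33.07) + 0.12 × 526 = 48.42 − 26.456 + 63.12 = 85.084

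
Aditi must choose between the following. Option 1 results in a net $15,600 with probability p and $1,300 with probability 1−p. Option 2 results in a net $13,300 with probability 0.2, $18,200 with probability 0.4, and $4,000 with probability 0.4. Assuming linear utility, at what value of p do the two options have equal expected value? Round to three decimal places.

EV(Option 2) = 0.2 × 13300 + 0.4 × 18200 + 0.4 × 4000 = 2660 + 7280 + 1600 = 11540
p·15600 + (1−p)·1300 = 11540
14300p + 1300 = 11540
p = (11540 − 1300) / 14300

p = 0.716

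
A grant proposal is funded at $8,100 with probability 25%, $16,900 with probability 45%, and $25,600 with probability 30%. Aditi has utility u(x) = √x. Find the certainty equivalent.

$16,641

E[u] = 0.25·√8100 + 0.45·√16900 + 0.3·√25600 = 0.25·90 + 0.45·130 + 0.3·160 = 129
CE = (129)² = 16641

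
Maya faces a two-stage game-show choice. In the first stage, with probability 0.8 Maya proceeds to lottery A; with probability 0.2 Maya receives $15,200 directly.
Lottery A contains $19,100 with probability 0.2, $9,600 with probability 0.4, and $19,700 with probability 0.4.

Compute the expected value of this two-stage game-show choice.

EV(A) = 0.2 × 19100 + 0.4 × 9600 + 0.4 × 19700 = 3820 + 3840 + 7880 = 15540
Branch B: 15200 (certain)
Overall = 0.8 × 15540 + 0.2 × 15200 = 12432 + 3040 = 15472

$15,472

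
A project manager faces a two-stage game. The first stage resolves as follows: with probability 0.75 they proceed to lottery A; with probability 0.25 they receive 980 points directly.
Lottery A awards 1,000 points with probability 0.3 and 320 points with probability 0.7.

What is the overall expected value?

638 points

EV(A) = 0.3 × 1000 + 0.7 × 320 = 300 + 224 = 524
Branch B: 980 (certain)
Overall = 0.75 × 524 + 0.25 × 980 = 393 + 245 = 638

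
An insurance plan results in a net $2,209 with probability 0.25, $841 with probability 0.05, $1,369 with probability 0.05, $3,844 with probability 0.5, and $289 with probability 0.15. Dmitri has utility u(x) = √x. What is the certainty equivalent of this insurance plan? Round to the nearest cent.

E[u] = 0.25·√2209 + 0.05·√841 + 0.05·√1369 + 0.5·√3844 + 0.15·√289 = 0.25·47 + 0.05·29 + 0.05·37 + 0.5·62 + 0.15·17 = 48.6
CE = (48.6)² = 2361.96

$2,361.96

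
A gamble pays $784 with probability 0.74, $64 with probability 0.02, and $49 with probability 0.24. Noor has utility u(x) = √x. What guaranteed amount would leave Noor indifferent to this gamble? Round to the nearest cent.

E[u] = 0.74·√784 + 0.02·√64 + 0.24·√49 = 0.74·28 + 0.02·8 + 0.24·7 = 22.56
CE = (22.56)² = 508.9536

$508.95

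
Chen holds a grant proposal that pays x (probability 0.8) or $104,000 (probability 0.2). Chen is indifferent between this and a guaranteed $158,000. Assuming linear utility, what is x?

x = $171,500

0.8·x + 0.2·104000 = 158000
0.8·x = 158000 − 20800 = 137200
x = 137200 / 0.8 = 171500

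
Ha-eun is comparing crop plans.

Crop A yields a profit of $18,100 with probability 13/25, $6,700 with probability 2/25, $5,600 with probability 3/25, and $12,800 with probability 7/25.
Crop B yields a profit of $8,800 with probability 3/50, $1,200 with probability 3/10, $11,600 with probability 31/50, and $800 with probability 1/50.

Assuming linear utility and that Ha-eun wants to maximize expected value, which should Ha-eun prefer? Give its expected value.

Crop A = 13/25 × 18100 + 2/25 × 6700 + 3/25 × 5600 + 7/25 × 12800 = 9412 + 536 + 672 + 3584 = 14204
Crop B = 3/50 × 8800 + 3/10 × 1200 + 31/50 × 11600 + 1/50 × 800 = 528 + 360 + 7192 + 16 = 8096

Crop A ($14,204)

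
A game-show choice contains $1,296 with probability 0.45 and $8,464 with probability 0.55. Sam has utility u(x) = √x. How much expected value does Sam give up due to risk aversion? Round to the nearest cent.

$776.16

E[u] = 0.45·√1296 + 0.55·√8464 = 0.45·36 + 0.55·92 = 66.8
CE = (66.8)² = 4462.24
Risk premium = EV − CE = 5238.4 − 4462.24 = 776.16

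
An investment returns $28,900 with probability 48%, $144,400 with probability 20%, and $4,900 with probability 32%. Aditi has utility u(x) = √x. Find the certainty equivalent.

$32,400

E[u] = 0.48·√28900 + 0.2·√144400 + 0.32·√4900 = 0.48·170 + 0.2·380 + 0.32·70 = 180
CE = (180)² = 32400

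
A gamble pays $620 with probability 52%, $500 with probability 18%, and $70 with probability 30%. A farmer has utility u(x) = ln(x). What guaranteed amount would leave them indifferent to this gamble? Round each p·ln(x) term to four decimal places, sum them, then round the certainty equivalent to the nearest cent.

E[u] = 0.52·ln(620) + 0.18·ln(500) + 0.3·ln(70) = 3.3435 + 1.1186 + 1.2745 = 5.7366
CE = e^5.7366 ≈ 310.01

$310.01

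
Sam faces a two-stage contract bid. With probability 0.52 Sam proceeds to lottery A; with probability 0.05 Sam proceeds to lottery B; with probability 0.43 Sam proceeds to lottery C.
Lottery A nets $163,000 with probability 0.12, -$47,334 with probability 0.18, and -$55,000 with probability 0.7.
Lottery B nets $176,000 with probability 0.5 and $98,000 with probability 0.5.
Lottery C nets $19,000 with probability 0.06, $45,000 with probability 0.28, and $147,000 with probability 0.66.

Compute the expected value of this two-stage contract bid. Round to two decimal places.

EV(A) = 0.12 × 163000 + 0.18 × (-47334) + 0.7 × (-55000) = 19560 − 8520.12 − 38500 = -27460.12
EV(B) = 0.5 × 176000 + 0.5 × 98000 = 88000 + 49000 = 137000
EV(C) = 0.06 × 19000 + 0.28 × 45000 + 0.66 × 147000 = 1140 + 12600 + 97020 = 110760
Overall = 0.52 × (-27460.12) + 0.05 × 137000 + 0.43 × 110760 = -14279.2624 + 6850 + 47626.8 = 40197.5376

$40,197.54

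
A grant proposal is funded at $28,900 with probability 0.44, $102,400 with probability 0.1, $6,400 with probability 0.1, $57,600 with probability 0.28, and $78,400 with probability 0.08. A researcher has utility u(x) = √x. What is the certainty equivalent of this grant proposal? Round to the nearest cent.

$41,779.36

E[u] = 0.44·√28900 + 0.1·√102400 + 0.1·√6400 + 0.28·√57600 + 0.08·√78400 = 0.44·170 + 0.1·320 + 0.1·80 + 0.28·240 + 0.08·280 = 204.4
CE = (204.4)² = 41779.36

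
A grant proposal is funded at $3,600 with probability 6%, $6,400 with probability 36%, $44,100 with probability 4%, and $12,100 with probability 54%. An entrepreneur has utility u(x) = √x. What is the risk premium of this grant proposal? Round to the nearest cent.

E[u] = 0.06·√3600 + 0.36·√6400 + 0.04·√44100 + 0.54·√12100 = 0.06·60 + 0.36·80 + 0.04·210 + 0.54·110 = 100.2
CE = (100.2)² = 10040.04
Risk premium = EV − CE = 10818 − 10040.04 = 777.96

$777.96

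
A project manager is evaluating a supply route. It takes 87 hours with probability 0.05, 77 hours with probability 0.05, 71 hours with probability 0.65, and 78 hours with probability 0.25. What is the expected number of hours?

EV = 0.05 × 87 + 0.05 × 77 + 0.65 × 71 + 0.25 × 78 = 4.35 + 3.85 + 46.15 + 19.5 = 73.85

73.85 hours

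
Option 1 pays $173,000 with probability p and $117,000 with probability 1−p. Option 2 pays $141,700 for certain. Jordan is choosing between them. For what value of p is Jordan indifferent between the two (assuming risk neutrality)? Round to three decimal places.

p·173000 + (1−p)·117000 = 141700
56000p + 117000 = 141700
p = (141700 − 117000) / 56000

p = 0.441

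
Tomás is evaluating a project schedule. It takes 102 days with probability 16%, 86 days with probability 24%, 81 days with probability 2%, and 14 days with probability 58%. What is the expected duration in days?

46.7 days

EV = 0.16 × 102 + 0.24 × 86 + 0.02 × 81 + 0.58 × 14 = 16.32 + 20.64 + 1.62 + 8.12 = 46.7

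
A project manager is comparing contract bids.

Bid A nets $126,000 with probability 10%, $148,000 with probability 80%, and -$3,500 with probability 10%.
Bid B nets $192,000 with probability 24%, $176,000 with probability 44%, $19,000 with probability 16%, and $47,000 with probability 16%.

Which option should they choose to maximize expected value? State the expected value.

Bid B ($134,080)

Bid A = 0.1 × 126000 + 0.8 × 148000 + 0.1 × (-3500) = 12600 + 118400 − 350 = 130650
Bid B = 0.24 × 192000 + 0.44 × 176000 + 0.16 × 19000 + 0.16 × 47000 = 46080 + 77440 + 3040 + 7520 = 134080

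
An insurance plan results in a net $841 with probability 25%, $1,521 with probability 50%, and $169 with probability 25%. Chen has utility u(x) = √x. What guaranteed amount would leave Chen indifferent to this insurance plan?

$900

E[u] = 0.25·√841 + 0.5·√1521 + 0.25·√169 = 0.25·29 + 0.5·39 + 0.25·13 = 30
CE = (30)² = 900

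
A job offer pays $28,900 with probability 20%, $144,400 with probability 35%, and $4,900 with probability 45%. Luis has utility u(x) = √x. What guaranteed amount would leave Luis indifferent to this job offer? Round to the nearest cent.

E[u] = 0.2·√28900 + 0.35·√144400 + 0.45·√4900 = 0.2·170 + 0.35·380 + 0.45·70 = 198.5
CE = (198.5)² = 39402.25

$39,402.25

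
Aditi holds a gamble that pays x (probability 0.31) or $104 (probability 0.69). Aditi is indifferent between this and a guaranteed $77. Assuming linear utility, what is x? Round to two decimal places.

x = $16.90

0.31·x + 0.69·104 = 77
0.31·x = 77 − 71.76 = 5.24
x = 5.24 / 0.31 = 16.9032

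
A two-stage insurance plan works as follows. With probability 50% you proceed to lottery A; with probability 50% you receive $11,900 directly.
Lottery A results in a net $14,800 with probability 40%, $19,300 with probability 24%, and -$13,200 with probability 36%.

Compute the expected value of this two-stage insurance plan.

EV(A) = 0.4 × 14800 + 0.24 × 19300 + 0.36 × (-13200) = 5920 + 4632 − 4752 = 5800
Branch B: 11900 (certain)
Overall = 0.5 × 5800 + 0.5 × 11900 = 2900 + 5950 = 8850

$8,850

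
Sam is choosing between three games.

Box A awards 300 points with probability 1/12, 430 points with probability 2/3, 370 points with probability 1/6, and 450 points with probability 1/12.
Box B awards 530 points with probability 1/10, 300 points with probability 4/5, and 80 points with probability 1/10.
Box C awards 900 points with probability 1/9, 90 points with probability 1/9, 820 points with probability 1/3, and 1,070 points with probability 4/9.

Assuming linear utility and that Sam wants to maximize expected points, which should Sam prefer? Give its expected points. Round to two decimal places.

Box A = 1/12 × 300 + 2/3 × 430 + 1/6 × 370 + 1/12 × 450 = 25 + 286.6667 + 61.6667 + 37.5 = 410.8333
Box B = 1/10 × 530 + 4/5 × 300 + 1/10 × 80 = 53 + 240 + 8 = 301
Box C = 1/9 × 900 + 1/9 × 90 + 1/3 × 820 + 4/9 × 1070 = 100 + 10 + 273.3333 + 475.5556 = 858.8889

Box C (858.89 points)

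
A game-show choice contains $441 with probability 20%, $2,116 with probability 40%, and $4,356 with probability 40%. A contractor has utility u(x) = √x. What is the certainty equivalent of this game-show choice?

E[u] = 0.2·√441 + 0.4·√2116 + 0.4·√4356 = 0.2·21 + 0.4·46 + 0.4·66 = 49
CE = (49)² = 2401

$2,401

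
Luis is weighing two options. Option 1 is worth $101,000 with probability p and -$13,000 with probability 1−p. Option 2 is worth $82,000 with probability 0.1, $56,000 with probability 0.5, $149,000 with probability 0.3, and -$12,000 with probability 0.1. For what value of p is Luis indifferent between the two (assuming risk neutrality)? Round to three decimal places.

p = 0.813

EV(Option 2) = 0.1 × 82000 + 0.5 × 56000 + 0.3 × 149000 + 0.1 × (-12000) = 8200 + 28000 + 44700 − 1200 = 79700
p·101000 + (1−p)·(-13000) = 79700
114000p − 13000 = 79700
p = (79700 + 13000) / 114000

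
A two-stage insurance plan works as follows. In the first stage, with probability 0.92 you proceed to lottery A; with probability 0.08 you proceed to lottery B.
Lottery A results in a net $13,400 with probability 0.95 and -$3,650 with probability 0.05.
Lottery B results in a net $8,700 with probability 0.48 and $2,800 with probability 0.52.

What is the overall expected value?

$11,994.26

EV(A) = 0.95 × 13400 + 0.05 × (-3650) = 12730 − 182.5 = 12547.5
EV(B) = 0.48 × 8700 + 0.52 × 2800 = 4176 + 1456 = 5632
Overall = 0.92 × 12547.5 + 0.08 × 5632 = 11543.7 + 450.56 = 11994.26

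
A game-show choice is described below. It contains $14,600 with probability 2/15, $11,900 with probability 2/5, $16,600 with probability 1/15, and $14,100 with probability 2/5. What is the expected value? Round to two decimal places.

$13,453.33

EV = 2/15 × 14600 + 2/5 × 11900 + 1/15 × 16600 + 2/5 × 14100 = 1946.6667 + 4760 + 1106.6667 + 5640 = 13453.3333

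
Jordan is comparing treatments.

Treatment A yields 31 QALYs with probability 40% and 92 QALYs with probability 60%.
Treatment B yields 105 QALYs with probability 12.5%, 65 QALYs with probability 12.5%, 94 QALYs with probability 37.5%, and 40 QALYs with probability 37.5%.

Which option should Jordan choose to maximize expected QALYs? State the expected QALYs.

Treatment A = 0.4 × 31 + 0.6 × 92 = 12.4 + 55.2 = 67.6
Treatment B = 0.125 × 105 + 0.125 × 65 + 0.375 × 94 + 0.375 × 40 = 13.125 + 8.125 + 35.25 + 15 = 71.5

Treatment B (71.5 QALYs)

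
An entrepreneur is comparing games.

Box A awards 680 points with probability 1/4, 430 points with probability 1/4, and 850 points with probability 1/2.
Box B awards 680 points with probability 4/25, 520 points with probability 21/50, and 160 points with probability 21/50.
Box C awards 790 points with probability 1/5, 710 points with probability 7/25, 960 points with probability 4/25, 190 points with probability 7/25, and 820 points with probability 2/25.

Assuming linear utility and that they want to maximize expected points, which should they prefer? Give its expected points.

Box A (702.5 points)

Box A = 1/4 × 680 + 1/4 × 430 + 1/2 × 850 = 170 + 107.5 + 425 = 702.5
Box B = 4/25 × 680 + 21/50 × 520 + 21/50 × 160 = 108.8 + 218.4 + 67.2 = 394.4
Box C = 1/5 × 790 + 7/25 × 710 + 4/25 × 960 + 7/25 × 190 + 2/25 × 820 = 158 + 198.8 + 153.6 + 53.2 + 65.6 = 629.2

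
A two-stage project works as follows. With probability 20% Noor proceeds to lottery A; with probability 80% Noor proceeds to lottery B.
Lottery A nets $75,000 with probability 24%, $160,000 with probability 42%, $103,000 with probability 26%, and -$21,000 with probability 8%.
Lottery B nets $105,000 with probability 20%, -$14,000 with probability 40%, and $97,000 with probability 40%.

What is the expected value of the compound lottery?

$65,420

EV(A) = 0.24 × 75000 + 0.42 × 160000 + 0.26 × 103000 + 0.08 × (-21000) = 18000 + 67200 + 26780 − 1680 = 110300
EV(B) = 0.2 × 105000 + 0.4 × (-14000) + 0.4 × 97000 = 21000 − 5600 + 38800 = 54200
Overall = 0.2 × 110300 + 0.8 × 54200 = 22060 + 43360 = 65420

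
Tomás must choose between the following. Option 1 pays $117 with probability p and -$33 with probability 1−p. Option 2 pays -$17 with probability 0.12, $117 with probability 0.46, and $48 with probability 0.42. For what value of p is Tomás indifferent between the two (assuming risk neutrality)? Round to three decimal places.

EV(Option 2) = 0.12 × (-17) + 0.46 × 117 + 0.42 × 48 = -2.04 + 53.82 + 20.16 = 71.94
p·117 + (1−p)·(-33) = 71.94
150p − 33 = 71.94
p = (71.94 + 33) / 150

p = 0.700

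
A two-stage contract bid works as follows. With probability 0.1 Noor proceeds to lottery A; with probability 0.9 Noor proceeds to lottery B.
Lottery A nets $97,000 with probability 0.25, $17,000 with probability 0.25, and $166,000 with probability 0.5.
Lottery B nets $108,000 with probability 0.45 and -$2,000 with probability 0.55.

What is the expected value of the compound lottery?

$53,900

EV(A) = 0.25 × 97000 + 0.25 × 17000 + 0.5 × 166000 = 24250 + 4250 + 83000 = 111500
EV(B) = 0.45 × 108000 + 0.55 × (-2000) = 48600 − 1100 = 47500
Overall = 0.1 × 111500 + 0.9 × 47500 = 11150 + 42750 = 53900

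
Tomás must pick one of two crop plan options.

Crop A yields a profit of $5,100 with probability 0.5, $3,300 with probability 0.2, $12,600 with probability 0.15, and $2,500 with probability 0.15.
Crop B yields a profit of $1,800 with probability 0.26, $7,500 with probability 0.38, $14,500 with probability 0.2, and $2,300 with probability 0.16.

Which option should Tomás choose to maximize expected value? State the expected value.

Crop B ($6,586)

Crop A = 0.5 × 5100 + 0.2 × 3300 + 0.15 × 12600 + 0.15 × 2500 = 2550 + 660 + 1890 + 375 = 5475
Crop B = 0.26 × 1800 + 0.38 × 7500 + 0.2 × 14500 + 0.16 × 2300 = 468 + 2850 + 2900 + 368 = 6586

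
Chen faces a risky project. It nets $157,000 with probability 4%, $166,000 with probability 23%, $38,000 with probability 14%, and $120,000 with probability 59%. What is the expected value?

EV = 0.04 × 157000 + 0.23 × 166000 + 0.14 × 38000 + 0.59 × 120000 = 6280 + 38180 + 5320 + 70800 = 120580

$120,580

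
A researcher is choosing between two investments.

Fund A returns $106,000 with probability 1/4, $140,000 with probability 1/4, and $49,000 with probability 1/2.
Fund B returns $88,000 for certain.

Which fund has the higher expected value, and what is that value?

Fund B ($88,000)

Fund A = 1/4 × 106000 + 1/4 × 140000 + 1/2 × 49000 = 26500 + 35000 + 24500 = 86000
Fund B: 88000 (certain)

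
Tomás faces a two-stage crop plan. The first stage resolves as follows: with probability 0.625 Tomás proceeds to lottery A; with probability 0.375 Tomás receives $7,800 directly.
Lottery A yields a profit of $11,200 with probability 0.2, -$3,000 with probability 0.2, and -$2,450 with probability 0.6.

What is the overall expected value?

$3,031.25

EV(A) = 0.2 × 11200 + 0.2 × (-3000) + 0.6 × (-2450) = 2240 − 600 − 1470 = 170
Branch B: 7800 (certain)
Overall = 0.625 × 170 + 0.375 × 7800 = 106.25 + 2925 = 3031.25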